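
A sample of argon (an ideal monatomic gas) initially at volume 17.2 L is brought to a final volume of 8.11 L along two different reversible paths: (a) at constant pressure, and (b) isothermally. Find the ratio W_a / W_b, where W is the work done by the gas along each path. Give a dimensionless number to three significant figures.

W_a / W_b ≈ 0.703

Path (a) isobaric: W = P₁(V₂ − V₁) → W_a/(P₁V₁) = -0.5285.
Path (b) isothermal: W = P₁V₁ ln(V₂/V₁) → W_b/(P₁V₁) = -0.7518.
W_a / W_b = -0.5285 / -0.7518 = 0.703.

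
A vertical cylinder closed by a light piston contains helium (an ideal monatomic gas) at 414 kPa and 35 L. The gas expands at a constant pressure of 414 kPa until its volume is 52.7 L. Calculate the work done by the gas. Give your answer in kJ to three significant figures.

Isobaric: W = P ΔV.
W = (414 kPa)(52.7 − 35 L) = (414)(17.7) = 7328 J.

W ≈ 7.33 kJ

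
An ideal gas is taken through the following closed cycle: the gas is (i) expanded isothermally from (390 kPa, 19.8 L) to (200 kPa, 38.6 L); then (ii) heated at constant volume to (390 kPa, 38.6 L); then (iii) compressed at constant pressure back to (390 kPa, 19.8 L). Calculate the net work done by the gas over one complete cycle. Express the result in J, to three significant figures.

W_net ≈ -2180 J

Leg (i): W = PᵢVᵢ ln(V_f/Vᵢ) = (7722) ln(38.6/19.8) = 5155 J.
Leg (ii): W = 0.
Leg (iii): W = PΔV = (390)(19.8 − 38.6) = -7332 J.
W_net = 5155 − 7332 = -2177 J.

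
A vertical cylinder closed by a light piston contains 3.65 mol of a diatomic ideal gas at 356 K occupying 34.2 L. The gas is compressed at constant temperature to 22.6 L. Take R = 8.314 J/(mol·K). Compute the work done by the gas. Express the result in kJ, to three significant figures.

Isothermal: W = nRT ln(V₂/V₁).
W = (3.65)(8.314)(356) × ln(22.6/34.2)
  = 10803 × -0.4143
W_by_gas = -4476 J.

W ≈ -4.48 kJ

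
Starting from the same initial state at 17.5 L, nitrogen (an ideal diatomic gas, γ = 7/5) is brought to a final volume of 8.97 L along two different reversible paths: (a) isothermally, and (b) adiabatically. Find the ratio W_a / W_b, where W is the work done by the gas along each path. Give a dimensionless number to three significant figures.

W_a / W_b ≈ 0.872

Path (a) isothermal: W = P₁V₁ ln(V₂/V₁) → W_a/(P₁V₁) = -0.6683.
Path (b) adiabatic: W = P₁V₁(1 − (V₁/V₂)^(γ−1))/(γ−1) → W_b/(P₁V₁) = -0.7662.
W_a / W_b = -0.6683 / -0.7662 = 0.8723.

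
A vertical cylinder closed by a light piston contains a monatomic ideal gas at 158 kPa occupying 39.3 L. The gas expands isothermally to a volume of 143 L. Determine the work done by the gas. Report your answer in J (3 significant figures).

W ≈ 8020 J

Isothermal: W = nRT ln(V₂/V₁) = P₁V₁ ln(V₂/V₁).
P₁V₁ = (158 kPa)(39.3 L) = 6209 J.
W = 6209 × ln(143/39.3) = 6209 × 1.292
W_by_gas = 8020 J.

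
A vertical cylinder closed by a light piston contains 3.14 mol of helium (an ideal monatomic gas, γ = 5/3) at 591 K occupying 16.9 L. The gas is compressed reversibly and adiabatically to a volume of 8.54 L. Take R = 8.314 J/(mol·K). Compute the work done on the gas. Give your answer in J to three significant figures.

Adiabatic: TV^(γ−1) = const with γ = 5/3.
T₂ = T₁ (V₁/V₂)^(γ−1) = 591 × (16.9/8.54)^0.667 = 591 × 1.576 = 931.6 K.
W_by = nCᵥ(T₁ − T₂) = (3.14)(12.47)(591 − 931.6) = -13336 J.
Work on gas = −W_by = 13336 J.

W ≈ 13300 J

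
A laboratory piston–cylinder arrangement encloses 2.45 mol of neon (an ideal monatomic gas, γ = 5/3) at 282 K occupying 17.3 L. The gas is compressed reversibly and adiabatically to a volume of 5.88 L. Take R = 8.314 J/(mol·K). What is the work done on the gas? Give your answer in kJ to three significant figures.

Adiabatic: TV^(γ−1) = const with γ = 5/3.
T₂ = T₁ (V₁/V₂)^(γ−1) = 282 × (17.3/5.88)^0.667 = 282 × 2.053 = 579 K.
W_by = nCᵥ(T₁ − T₂) = (2.45)(12.47)(282 − 579) = -9075 J.
Work on gas = −W_by = 9075 J.

W ≈ 9.08 kJ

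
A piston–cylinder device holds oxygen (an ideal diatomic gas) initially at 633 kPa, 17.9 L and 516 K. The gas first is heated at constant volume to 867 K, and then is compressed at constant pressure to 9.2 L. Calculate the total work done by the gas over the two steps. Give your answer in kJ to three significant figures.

W_total ≈ -9.25 kJ

Step 1 (isochoric): W = 0 (constant volume).
After step 1: P = 1064 kPa (V unchanged).
Step 2 (isobaric): W = PΔV = (1064 kPa)(9.2 − 17.9 L) = -9253 J.
W_total = 0 − 9253 = -9253 J.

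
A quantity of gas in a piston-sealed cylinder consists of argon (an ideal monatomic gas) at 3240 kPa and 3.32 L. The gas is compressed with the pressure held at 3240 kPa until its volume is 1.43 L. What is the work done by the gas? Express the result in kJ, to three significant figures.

Isobaric: W = P ΔV.
W = (3240 kPa)(1.43 − 3.32 L) = (3240)(-1.89) = -6124 J.

W ≈ -6.12 kJ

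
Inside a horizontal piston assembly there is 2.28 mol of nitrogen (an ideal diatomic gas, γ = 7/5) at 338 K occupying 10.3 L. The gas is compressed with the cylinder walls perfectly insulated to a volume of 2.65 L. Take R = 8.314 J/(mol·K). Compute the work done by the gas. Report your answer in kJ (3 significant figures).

Adiabatic: TV^(γ−1) = const with γ = 7/5.
T₂ = T₁ (V₁/V₂)^(γ−1) = 338 × (10.3/2.65)^0.4 = 338 × 1.721 = 581.8 K.
W_by = nCᵥ(T₁ − T₂) = (2.28)(20.79)(338 − 581.8) = -11552 J.

W ≈ -11.6 kJ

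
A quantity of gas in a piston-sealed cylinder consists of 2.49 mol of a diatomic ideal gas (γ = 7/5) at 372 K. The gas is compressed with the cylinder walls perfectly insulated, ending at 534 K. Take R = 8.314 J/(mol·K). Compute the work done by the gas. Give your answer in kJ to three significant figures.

Adiabatic ⇒ Q = 0, so W_by = −ΔU = nCᵥ(T₁ − T₂).
Cᵥ = 5R/2 = 20.79 J/(mol·K).
W = (2.49)(20.79)(372 − 534) = -8384 J.

W ≈ -8.38 kJ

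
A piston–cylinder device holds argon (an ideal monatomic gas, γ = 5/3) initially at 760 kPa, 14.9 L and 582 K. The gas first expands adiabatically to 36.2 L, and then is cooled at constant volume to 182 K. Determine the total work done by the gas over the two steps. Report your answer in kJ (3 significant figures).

W_total ≈ 7.59 kJ

Step 1 (adiabatic): W = (P₁V₁ − P₂V₂)/(γ−1) = (11324 − 6266)/0.667 = 7587 J.
Step 2 (isochoric): W = 0 (constant volume).
W_total = 7587 + 0 = 7587 J.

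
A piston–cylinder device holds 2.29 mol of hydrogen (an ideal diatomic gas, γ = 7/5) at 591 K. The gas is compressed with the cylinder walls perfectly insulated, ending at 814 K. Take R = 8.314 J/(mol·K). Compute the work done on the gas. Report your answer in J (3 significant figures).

Adiabatic ⇒ Q = 0, so W_by = −ΔU = nCᵥ(T₁ − T₂).
Cᵥ = 5R/2 = 20.79 J/(mol·K).
W = (2.29)(20.79)(591 − 814) = -10614 J.
Work on gas = −W_by = 10614 J.

W ≈ 10600 J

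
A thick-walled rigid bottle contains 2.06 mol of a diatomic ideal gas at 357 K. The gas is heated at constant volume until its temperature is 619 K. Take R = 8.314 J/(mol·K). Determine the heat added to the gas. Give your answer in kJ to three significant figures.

Constant volume ⇒ W = 0, so Q = ΔU = nCᵥΔT with Cᵥ = 5R/2 = 20.79 J/(mol·K).
ΔU = (2.06)(20.79)(619 − 357) = 11218 J.

Q ≈ 11.2 kJ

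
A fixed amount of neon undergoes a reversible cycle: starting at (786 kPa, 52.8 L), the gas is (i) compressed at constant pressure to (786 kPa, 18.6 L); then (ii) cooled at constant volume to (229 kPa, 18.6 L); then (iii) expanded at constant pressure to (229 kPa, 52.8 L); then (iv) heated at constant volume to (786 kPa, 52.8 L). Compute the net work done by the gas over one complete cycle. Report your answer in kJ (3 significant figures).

Constant-volume legs do no work.
W(i) = (786)(18.6 − 52.8) = -26881 J; W(iii) = (229)(52.8 − 18.6) = 7832 J.
W_net = -26881 + 7832 = -19049 J (the counter-clockwise enclosed area).

W_net ≈ -19.0 kJ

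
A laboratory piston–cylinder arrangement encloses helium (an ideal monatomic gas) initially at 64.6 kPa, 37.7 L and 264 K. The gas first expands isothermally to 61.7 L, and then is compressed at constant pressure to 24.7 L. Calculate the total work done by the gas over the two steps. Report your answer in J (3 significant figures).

Step 1 (isothermal): W = P₁V₁ ln(V₂/V₁) = (2435) ln(61.7/37.7) = 1200 J.
After step 1: P = 39.47 kPa, V = 61.7 L, T = 264 K.
Step 2 (isobaric): W = PΔV = (39.47 kPa)(24.7 − 61.7 L) = -1460 J.
W_total = 1200 − 1460 = -260.7 J.

W_total ≈ -261 J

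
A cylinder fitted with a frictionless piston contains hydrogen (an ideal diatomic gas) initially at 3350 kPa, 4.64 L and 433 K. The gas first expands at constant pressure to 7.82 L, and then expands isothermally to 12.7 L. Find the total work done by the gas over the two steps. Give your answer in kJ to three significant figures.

Step 1 (isobaric): W = PΔV = (3350 kPa)(7.82 − 4.64 L) = 10653 J.
After step 1: P = 3350 kPa, V = 7.82 L, T = 729.8 K.
Step 2 (isothermal): W = P₁V₁ ln(V₂/V₁) = (26197) ln(12.7/7.82) = 12703 J.
W_total = 10653 + 12703 = 23356 J.

W_total ≈ 23.4 kJ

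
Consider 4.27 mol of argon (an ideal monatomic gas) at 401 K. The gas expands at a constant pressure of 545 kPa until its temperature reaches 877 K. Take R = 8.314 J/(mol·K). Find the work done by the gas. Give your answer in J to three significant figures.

W ≈ 16900 J

Isobaric: W = P ΔV = nR ΔT.
W = (4.27)(8.314)(877 − 401) = 16898 J.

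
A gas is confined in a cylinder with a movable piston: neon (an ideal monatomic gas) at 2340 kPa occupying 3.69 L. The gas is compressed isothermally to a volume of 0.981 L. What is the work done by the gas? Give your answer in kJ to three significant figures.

Isothermal: W = nRT ln(V₂/V₁) = P₁V₁ ln(V₂/V₁).
P₁V₁ = (2340 kPa)(3.69 L) = 8635 J.
W = 8635 × ln(0.981/3.69) = 8635 × -1.325
W_by_gas = -11439 J.

W ≈ -11.4 kJ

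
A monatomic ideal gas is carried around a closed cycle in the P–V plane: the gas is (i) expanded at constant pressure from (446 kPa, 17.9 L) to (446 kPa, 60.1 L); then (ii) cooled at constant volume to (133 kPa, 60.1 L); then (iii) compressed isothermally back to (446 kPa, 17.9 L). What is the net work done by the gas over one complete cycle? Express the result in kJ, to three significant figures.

W_net ≈ 9.14 kJ

Leg (i): W = PΔV = (446)(60.1 − 17.9) = 18821 J.
Leg (ii): W = 0.
Leg (iii): W = PᵢVᵢ ln(V_f/Vᵢ) = (7993) ln(17.9/60.1) = -9682 J.
W_net = 18821 − 9682 = 9140 J.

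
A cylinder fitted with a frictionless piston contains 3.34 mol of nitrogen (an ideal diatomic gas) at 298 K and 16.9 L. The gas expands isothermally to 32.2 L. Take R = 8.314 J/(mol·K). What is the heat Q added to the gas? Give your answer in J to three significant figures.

Q ≈ 5330 J

Isothermal ⇒ ΔU = 0, so Q = W = nRT ln(V₂/V₁).
Q = (3.34)(8.314)(298) ln(32.2/16.9) = 8275 × 0.6447 = 5335 J.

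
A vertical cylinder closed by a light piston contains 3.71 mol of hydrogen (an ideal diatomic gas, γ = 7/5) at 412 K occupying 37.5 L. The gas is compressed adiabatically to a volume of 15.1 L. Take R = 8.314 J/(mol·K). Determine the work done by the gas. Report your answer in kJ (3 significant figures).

Adiabatic: TV^(γ−1) = const with γ = 7/5.
T₂ = T₁ (V₁/V₂)^(γ−1) = 412 × (37.5/15.1)^0.4 = 412 × 1.439 = 592.8 K.
W_by = nCᵥ(T₁ − T₂) = (3.71)(20.79)(412 − 592.8) = -13943 J.

W ≈ -13.9 kJ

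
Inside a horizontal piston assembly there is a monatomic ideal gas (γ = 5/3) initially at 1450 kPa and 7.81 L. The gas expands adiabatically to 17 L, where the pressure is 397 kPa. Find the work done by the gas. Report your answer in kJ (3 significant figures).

Adiabatic: W = (P₁V₁ − P₂V₂)/(γ − 1) with γ = 5/3.
P₁V₁ = 11324 J, P₂V₂ = 6749 J.
W = (11324 − 6749) / 0.6667 = 6863 J.

W ≈ 6.86 kJ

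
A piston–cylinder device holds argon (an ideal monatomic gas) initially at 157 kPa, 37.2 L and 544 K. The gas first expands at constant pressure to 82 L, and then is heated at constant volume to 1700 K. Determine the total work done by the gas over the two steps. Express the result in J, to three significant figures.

Step 1 (isobaric): W = PΔV = (157 kPa)(82 − 37.2 L) = 7034 J.
Step 2 (isochoric): W = 0 (constant volume).
W_total = 7034 + 0 = 7034 J.

W_total ≈ 7030 J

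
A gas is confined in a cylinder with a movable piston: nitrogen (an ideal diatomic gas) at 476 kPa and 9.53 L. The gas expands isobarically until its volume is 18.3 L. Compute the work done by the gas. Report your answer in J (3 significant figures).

W ≈ 4170 J

Isobaric: W = P ΔV.
W = (476 kPa)(18.3 − 9.53 L) = (476)(8.77) = 4175 J.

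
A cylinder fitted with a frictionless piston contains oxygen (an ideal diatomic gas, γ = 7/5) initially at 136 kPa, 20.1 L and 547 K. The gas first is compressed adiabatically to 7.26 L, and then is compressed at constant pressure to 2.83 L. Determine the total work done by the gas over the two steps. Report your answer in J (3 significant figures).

W_total ≈ -5940 J

Step 1 (adiabatic): W = (P₁V₁ − P₂V₂)/(γ−1) = (2734 − 4108)/0.4 = -3436 J.
After step 1: P = 565.9 kPa, V = 7.26 L, T = 822 K.
Step 2 (isobaric): W = PΔV = (565.9 kPa)(2.83 − 7.26 L) = -2507 J.
W_total = -3436 − 2507 = -5943 J.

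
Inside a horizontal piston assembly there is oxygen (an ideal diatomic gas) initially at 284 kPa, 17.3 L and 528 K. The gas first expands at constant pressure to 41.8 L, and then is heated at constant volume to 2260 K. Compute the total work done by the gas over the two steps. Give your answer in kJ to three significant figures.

W_total ≈ 6.96 kJ

Step 1 (isobaric): W = PΔV = (284 kPa)(41.8 − 17.3 L) = 6958 J.
Step 2 (isochoric): W = 0 (constant volume).
W_total = 6958 + 0 = 6958 J.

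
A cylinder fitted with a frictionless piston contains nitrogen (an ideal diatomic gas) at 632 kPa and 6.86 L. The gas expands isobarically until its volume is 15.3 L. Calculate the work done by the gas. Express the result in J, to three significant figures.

Isobaric: W = P ΔV.
W = (632 kPa)(15.3 − 6.86 L) = (632)(8.44) = 5334 J.

W ≈ 5330 J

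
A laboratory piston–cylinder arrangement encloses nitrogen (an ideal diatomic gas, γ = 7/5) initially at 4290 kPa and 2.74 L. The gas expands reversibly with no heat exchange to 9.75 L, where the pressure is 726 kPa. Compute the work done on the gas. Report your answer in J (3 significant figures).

W ≈ -11700 J

Adiabatic: W = (P₁V₁ − P₂V₂)/(γ − 1) with γ = 7/5.
P₁V₁ = 11755 J, P₂V₂ = 7078 J.
W = (11755 − 7078) / 0.4 = 11690 J.
Work on gas = −W_by = -11690 J.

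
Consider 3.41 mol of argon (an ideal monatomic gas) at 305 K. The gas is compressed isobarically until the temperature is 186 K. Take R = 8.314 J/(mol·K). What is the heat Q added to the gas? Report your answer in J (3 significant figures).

Isobaric: W = nRΔT = (3.41)(8.314)(-119) = -3374 J.
ΔU = nCᵥΔT with Cᵥ = 3R/2: ΔU = (3.41)(12.47)(-119) = -5061 J.
Q = ΔU + W = -5061 − 3374 = -8434 J.

Q ≈ -8430 J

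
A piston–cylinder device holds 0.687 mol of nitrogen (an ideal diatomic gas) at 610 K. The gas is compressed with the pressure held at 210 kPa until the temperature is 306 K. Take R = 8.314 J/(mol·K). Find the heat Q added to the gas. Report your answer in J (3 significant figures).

Isobaric: W = nRΔT = (0.687)(8.314)(-304) = -1736 J.
ΔU = nCᵥΔT with Cᵥ = 5R/2: ΔU = (0.687)(20.79)(-304) = -4341 J.
Q = ΔU + W = -4341 − 1736 = -6077 J.

Q ≈ -6080 J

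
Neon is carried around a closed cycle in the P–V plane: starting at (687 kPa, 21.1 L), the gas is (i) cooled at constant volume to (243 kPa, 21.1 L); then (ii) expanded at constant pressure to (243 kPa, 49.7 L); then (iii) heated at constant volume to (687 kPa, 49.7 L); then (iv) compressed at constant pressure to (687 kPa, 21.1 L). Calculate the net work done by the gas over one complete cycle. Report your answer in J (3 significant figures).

W_net ≈ -12700 J

Constant-volume legs do no work.
W(ii) = (243)(49.7 − 21.1) = 6950 J; W(iv) = (687)(21.1 − 49.7) = -19648 J.
W_net = 6950 − 19648 = -12698 J (the counter-clockwise enclosed area).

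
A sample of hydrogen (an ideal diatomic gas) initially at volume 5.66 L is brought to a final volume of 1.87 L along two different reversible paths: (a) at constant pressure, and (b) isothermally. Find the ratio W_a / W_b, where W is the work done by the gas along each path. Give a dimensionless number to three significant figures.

W_a / W_b ≈ 0.605

Path (a) isobaric: W = P₁(V₂ − V₁) → W_a/(P₁V₁) = -0.6696.
Path (b) isothermal: W = P₁V₁ ln(V₂/V₁) → W_b/(P₁V₁) = -1.107.
W_a / W_b = -0.6696 / -1.107 = 0.6046.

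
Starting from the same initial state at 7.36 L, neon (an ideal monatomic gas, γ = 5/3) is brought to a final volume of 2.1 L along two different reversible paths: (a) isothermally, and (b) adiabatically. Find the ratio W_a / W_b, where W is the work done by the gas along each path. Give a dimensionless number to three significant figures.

Path (a) isothermal: W = P₁V₁ ln(V₂/V₁) → W_a/(P₁V₁) = -1.254.
Path (b) adiabatic: W = P₁V₁(1 − (V₁/V₂)^(γ−1))/(γ−1) → W_b/(P₁V₁) = -1.961.
W_a / W_b = -1.254 / -1.961 = 0.6395.

W_a / W_b ≈ 0.640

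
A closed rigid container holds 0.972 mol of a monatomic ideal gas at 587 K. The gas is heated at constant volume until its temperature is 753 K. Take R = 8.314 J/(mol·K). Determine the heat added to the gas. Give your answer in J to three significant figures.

Q ≈ 2010 J

Constant volume ⇒ W = 0, so Q = ΔU = nCᵥΔT with Cᵥ = 3R/2 = 12.47 J/(mol·K).
ΔU = (0.972)(12.47)(753 − 587) = 2012 J.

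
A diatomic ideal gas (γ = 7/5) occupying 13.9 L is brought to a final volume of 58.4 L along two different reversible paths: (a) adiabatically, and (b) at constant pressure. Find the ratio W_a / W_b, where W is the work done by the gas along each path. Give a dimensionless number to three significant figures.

W_a / W_b ≈ 0.341

Path (a) adiabatic: W = P₁V₁(1 − (V₁/V₂)^(γ−1))/(γ−1) → W_a/(P₁V₁) = 1.092.
Path (b) isobaric: W = P₁(V₂ − V₁) → W_b/(P₁V₁) = 3.201.
W_a / W_b = 1.092 / 3.201 = 0.3411.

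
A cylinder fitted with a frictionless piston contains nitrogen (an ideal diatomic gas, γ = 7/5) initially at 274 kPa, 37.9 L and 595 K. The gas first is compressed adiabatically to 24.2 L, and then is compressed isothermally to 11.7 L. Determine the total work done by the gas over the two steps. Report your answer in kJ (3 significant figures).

W_total ≈ -14.1 kJ

Step 1 (adiabatic): W = (P₁V₁ − P₂V₂)/(γ−1) = (10385 − 12426)/0.4 = -5103 J.
After step 1: P = 513.5 kPa, V = 24.2 L, T = 711.9 K.
Step 2 (isothermal): W = P₁V₁ ln(V₂/V₁) = (12426) ln(11.7/24.2) = -9031 J.
W_total = -5103 − 9031 = -14133 J.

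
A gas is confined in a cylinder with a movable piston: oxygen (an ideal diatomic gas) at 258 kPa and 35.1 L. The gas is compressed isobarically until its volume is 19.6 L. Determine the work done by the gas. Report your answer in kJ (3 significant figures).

W ≈ -4.00 kJ

Isobaric: W = P ΔV.
W = (258 kPa)(19.6 − 35.1 L) = (258)(-15.5) = -3999 J.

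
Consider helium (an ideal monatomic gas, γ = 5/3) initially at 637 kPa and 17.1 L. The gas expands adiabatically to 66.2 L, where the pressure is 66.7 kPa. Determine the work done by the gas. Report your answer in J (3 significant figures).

W ≈ 9720 J

Adiabatic: W = (P₁V₁ − P₂V₂)/(γ − 1) with γ = 5/3.
P₁V₁ = 10893 J, P₂V₂ = 4416 J.
W = (10893 − 4416) / 0.6667 = 9716 J.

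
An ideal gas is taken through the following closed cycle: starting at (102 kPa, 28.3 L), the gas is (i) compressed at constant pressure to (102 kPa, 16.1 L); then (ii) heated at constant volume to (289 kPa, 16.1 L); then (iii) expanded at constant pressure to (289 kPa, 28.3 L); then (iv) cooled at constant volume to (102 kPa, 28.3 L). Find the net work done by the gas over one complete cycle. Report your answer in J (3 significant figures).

Constant-volume legs do no work.
W(i) = (102)(16.1 − 28.3) = -1244 J; W(iii) = (289)(28.3 − 16.1) = 3526 J.
W_net = -1244 + 3526 = 2281 J (the clockwise enclosed area).

W_net ≈ 2280 J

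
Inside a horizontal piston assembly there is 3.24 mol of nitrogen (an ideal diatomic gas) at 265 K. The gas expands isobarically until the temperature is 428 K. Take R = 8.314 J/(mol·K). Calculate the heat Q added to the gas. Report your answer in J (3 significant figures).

Isobaric: W = nRΔT = (3.24)(8.314)(163) = 4391 J.
ΔU = nCᵥΔT with Cᵥ = 5R/2: ΔU = (3.24)(20.79)(163) = 10977 J.
Q = ΔU + W = 10977 + 4391 = 15368 J.

Q ≈ 15400 J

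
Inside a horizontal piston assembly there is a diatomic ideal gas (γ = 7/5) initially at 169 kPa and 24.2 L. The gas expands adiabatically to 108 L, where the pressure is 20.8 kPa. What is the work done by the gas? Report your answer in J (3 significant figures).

W ≈ 4610 J

Adiabatic: W = (P₁V₁ − P₂V₂)/(γ − 1) with γ = 7/5.
P₁V₁ = 4090 J, P₂V₂ = 2246 J.
W = (4090 − 2246) / 0.4 = 4608 J.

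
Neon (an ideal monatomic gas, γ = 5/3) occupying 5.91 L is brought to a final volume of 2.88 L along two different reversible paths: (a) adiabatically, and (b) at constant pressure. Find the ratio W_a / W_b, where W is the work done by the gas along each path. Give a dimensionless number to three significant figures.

Path (a) adiabatic: W = P₁V₁(1 − (V₁/V₂)^(γ−1))/(γ−1) → W_a/(P₁V₁) = -0.9223.
Path (b) isobaric: W = P₁(V₂ − V₁) → W_b/(P₁V₁) = -0.5127.
W_a / W_b = -0.9223 / -0.5127 = 1.799.

W_a / W_b ≈ 1.80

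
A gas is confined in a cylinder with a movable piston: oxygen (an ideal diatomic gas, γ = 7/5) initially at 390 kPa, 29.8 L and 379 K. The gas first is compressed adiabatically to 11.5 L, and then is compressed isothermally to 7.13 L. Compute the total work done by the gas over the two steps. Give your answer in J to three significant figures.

Step 1 (adiabatic): W = (P₁V₁ − P₂V₂)/(γ−1) = (11622 − 17009)/0.4 = -13468 J.
After step 1: P = 1479 kPa, V = 11.5 L, T = 554.7 K.
Step 2 (isothermal): W = P₁V₁ ln(V₂/V₁) = (17009) ln(7.13/11.5) = -8131 J.
W_total = -13468 − 8131 = -21600 J.

W_total ≈ -21600 J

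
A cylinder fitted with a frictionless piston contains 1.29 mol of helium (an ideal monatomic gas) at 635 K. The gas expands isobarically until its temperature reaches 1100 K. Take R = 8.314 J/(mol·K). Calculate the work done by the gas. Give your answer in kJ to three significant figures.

Isobaric: W = P ΔV = nR ΔT.
W = (1.29)(8.314)(1100 − 635) = 4987 J.

W ≈ 4.99 kJ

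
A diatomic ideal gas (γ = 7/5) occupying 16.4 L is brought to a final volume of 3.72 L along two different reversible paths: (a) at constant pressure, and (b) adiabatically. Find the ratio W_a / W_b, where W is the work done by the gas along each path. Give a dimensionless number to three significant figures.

Path (a) isobaric: W = P₁(V₂ − V₁) → W_a/(P₁V₁) = -0.7732.
Path (b) adiabatic: W = P₁V₁(1 − (V₁/V₂)^(γ−1))/(γ−1) → W_b/(P₁V₁) = -2.025.
W_a / W_b = -0.7732 / -2.025 = 0.3817.

W_a / W_b ≈ 0.382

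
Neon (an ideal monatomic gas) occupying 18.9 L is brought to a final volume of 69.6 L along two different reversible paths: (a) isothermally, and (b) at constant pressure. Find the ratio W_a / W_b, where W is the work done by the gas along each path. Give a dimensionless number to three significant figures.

W_a / W_b ≈ 0.486

Path (a) isothermal: W = P₁V₁ ln(V₂/V₁) → W_a/(P₁V₁) = 1.304.
Path (b) isobaric: W = P₁(V₂ − V₁) → W_b/(P₁V₁) = 2.683.
W_a / W_b = 1.304 / 2.683 = 0.486.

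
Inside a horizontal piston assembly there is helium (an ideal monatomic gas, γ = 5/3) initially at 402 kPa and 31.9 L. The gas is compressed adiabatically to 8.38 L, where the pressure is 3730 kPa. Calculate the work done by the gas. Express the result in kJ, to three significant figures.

Adiabatic: W = (P₁V₁ − P₂V₂)/(γ − 1) with γ = 5/3.
P₁V₁ = 12824 J, P₂V₂ = 31257 J.
W = (12824 − 31257) / 0.6667 = -27650 J.

W ≈ -27.7 kJ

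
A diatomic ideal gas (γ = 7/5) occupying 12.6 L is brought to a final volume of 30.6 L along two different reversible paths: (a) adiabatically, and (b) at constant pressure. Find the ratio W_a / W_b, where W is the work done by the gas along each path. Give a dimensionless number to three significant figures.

Path (a) adiabatic: W = P₁V₁(1 − (V₁/V₂)^(γ−1))/(γ−1) → W_a/(P₁V₁) = 0.7469.
Path (b) isobaric: W = P₁(V₂ − V₁) → W_b/(P₁V₁) = 1.429.
W_a / W_b = 0.7469 / 1.429 = 0.5228.

W_a / W_b ≈ 0.523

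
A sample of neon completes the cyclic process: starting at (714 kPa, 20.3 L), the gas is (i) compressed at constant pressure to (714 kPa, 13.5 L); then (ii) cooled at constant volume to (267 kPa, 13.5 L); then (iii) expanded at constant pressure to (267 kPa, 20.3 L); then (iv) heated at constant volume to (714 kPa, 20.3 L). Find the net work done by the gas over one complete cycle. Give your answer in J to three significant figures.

W_net ≈ -3040 J

Constant-volume legs do no work.
W(i) = (714)(13.5 − 20.3) = -4855 J; W(iii) = (267)(20.3 − 13.5) = 1816 J.
W_net = -4855 + 1816 = -3040 J (the counter-clockwise enclosed area).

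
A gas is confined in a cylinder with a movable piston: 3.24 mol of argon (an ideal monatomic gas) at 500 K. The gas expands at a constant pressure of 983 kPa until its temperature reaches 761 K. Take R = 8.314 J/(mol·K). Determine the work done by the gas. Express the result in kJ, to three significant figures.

W ≈ 7.03 kJ

Isobaric: W = P ΔV = nR ΔT.
W = (3.24)(8.314)(761 − 500) = 7031 J.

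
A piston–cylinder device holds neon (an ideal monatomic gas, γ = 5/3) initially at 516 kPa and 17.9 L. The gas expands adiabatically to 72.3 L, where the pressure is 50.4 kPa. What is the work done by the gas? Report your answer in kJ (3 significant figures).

W ≈ 8.39 kJ

Adiabatic: W = (P₁V₁ − P₂V₂)/(γ − 1) with γ = 5/3.
P₁V₁ = 9236 J, P₂V₂ = 3644 J.
W = (9236 − 3644) / 0.6667 = 8389 J.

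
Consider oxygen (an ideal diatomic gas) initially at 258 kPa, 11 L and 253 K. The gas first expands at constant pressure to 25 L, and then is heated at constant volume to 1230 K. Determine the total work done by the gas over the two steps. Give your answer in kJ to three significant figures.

W_total ≈ 3.61 kJ

Step 1 (isobaric): W = PΔV = (258 kPa)(25 − 11 L) = 3612 J.
Step 2 (isochoric): W = 0 (constant volume).
W_total = 3612 + 0 = 3612 J.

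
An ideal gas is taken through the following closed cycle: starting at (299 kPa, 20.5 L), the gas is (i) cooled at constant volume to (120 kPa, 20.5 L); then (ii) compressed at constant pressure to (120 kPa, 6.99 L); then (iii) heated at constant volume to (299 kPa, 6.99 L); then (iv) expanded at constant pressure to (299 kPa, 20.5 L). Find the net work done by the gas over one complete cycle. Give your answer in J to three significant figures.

W_net ≈ 2420 J

Constant-volume legs do no work.
W(ii) = (120)(6.99 − 20.5) = -1621 J; W(iv) = (299)(20.5 − 6.99) = 4039 J.
W_net = -1621 + 4039 = 2418 J (the clockwise enclosed area).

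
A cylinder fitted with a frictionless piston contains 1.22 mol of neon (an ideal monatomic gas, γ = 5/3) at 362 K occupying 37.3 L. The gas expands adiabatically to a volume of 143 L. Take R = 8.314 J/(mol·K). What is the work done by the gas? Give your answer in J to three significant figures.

Adiabatic: TV^(γ−1) = const with γ = 5/3.
T₂ = T₁ (V₁/V₂)^(γ−1) = 362 × (37.3/143)^0.667 = 362 × 0.4082 = 147.8 K.
W_by = nCᵥ(T₁ − T₂) = (1.22)(12.47)(362 − 147.8) = 3259 J.

W ≈ 3260 J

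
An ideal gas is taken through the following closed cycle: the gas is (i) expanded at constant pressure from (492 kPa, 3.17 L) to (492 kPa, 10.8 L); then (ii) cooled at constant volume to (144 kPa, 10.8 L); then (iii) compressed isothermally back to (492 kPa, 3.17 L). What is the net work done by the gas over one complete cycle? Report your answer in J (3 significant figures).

Leg (i): W = PΔV = (492)(10.8 − 3.17) = 3754 J.
Leg (ii): W = 0.
Leg (iii): W = PᵢVᵢ ln(V_f/Vᵢ) = (1555) ln(3.17/10.8) = -1906 J.
W_net = 3754 − 1906 = 1848 J.

W_net ≈ 1850 J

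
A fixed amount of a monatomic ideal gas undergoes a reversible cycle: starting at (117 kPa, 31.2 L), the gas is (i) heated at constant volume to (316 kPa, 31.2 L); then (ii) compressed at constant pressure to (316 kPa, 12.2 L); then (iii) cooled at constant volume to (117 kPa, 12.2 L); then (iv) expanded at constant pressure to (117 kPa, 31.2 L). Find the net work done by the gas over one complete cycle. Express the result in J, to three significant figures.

W_net ≈ -3780 J

Constant-volume legs do no work.
W(ii) = (316)(12.2 − 31.2) = -6004 J; W(iv) = (117)(31.2 − 12.2) = 2223 J.
W_net = -6004 + 2223 = -3781 J (the counter-clockwise enclosed area).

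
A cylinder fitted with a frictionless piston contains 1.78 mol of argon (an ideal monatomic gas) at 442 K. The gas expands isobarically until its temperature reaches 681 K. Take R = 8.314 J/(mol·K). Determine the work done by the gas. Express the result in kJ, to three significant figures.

Isobaric: W = P ΔV = nR ΔT.
W = (1.78)(8.314)(681 − 442) = 3537 J.

W ≈ 3.54 kJ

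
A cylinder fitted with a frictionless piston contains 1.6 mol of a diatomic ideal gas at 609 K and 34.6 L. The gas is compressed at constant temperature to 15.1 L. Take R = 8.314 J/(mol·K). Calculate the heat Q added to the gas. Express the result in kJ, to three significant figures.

Isothermal ⇒ ΔU = 0, so Q = W = nRT ln(V₂/V₁).
Q = (1.6)(8.314)(609) ln(15.1/34.6) = 8101 × -0.8292 = -6717 J.

Q ≈ -6.72 kJ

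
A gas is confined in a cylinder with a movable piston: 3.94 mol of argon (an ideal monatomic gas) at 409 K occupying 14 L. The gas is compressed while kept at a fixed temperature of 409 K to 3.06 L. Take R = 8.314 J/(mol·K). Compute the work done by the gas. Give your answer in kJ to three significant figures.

Isothermal: W = nRT ln(V₂/V₁).
W = (3.94)(8.314)(409) × ln(3.06/14)
  = 13398 × -1.521
W_by_gas = -20373 J.

W ≈ -20.4 kJ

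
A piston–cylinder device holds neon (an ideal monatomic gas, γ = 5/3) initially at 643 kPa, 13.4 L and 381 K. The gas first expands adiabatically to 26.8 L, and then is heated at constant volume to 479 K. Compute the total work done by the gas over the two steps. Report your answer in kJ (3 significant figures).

Step 1 (adiabatic): W = (P₁V₁ − P₂V₂)/(γ−1) = (8616 − 5428)/0.667 = 4783 J.
Step 2 (isochoric): W = 0 (constant volume).
W_total = 4783 + 0 = 4783 J.

W_total ≈ 4.78 kJ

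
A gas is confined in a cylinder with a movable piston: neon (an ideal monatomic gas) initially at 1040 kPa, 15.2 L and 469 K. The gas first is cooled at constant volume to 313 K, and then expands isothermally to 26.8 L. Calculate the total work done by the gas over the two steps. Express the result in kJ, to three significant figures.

Step 1 (isochoric): W = 0 (constant volume).
After step 1: P = 694.1 kPa (V unchanged).
Step 2 (isothermal): W = P₁V₁ ln(V₂/V₁) = (10550) ln(26.8/15.2) = 5983 J.
W_total = 0 + 5983 = 5983 J.

W_total ≈ 5.98 kJ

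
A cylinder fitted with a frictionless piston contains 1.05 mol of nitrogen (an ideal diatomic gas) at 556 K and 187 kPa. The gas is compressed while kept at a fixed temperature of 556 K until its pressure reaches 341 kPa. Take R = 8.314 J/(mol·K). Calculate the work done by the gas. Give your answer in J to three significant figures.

Isothermal process: W = nRT ln(V₂/V₁) = nRT ln(P₁/P₂).
W = (1.05)(8.314)(556) × ln(187/341)
  = 4854 × ln(0.5484) = 4854 × -0.6008
W_by_gas = -2916 J.

W ≈ -2920 J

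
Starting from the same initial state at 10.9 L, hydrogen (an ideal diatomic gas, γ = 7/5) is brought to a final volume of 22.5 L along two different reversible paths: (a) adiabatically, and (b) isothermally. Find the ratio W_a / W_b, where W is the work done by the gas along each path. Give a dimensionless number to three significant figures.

Path (a) adiabatic: W = P₁V₁(1 − (V₁/V₂)^(γ−1))/(γ−1) → W_a/(P₁V₁) = 0.6292.
Path (b) isothermal: W = P₁V₁ ln(V₂/V₁) → W_b/(P₁V₁) = 0.7248.
W_a / W_b = 0.6292 / 0.7248 = 0.8681.

W_a / W_b ≈ 0.868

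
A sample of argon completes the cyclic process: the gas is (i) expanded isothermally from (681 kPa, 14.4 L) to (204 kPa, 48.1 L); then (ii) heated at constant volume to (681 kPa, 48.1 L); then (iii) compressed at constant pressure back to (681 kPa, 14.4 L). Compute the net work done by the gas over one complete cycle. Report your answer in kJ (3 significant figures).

W_net ≈ -11.1 kJ

Leg (i): W = PᵢVᵢ ln(V_f/Vᵢ) = (9806) ln(48.1/14.4) = 11827 J.
Leg (ii): W = 0.
Leg (iii): W = PΔV = (681)(14.4 − 48.1) = -22950 J.
W_net = 11827 − 22950 = -11123 J.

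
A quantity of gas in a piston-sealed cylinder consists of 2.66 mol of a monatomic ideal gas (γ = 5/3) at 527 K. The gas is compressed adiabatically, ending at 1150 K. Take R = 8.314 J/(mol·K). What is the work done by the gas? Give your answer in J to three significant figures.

Adiabatic ⇒ Q = 0, so W_by = −ΔU = nCᵥ(T₁ − T₂).
Cᵥ = 3R/2 = 12.47 J/(mol·K).
W = (2.66)(12.47)(527 − 1150) = -20667 J.

W ≈ -20700 J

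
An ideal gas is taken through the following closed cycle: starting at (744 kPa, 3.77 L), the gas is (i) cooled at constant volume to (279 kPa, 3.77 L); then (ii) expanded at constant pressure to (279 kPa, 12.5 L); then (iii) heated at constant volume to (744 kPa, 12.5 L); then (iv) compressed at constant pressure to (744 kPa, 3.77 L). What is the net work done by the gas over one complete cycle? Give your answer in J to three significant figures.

W_net ≈ -4060 J

Constant-volume legs do no work.
W(ii) = (279)(12.5 − 3.77) = 2436 J; W(iv) = (744)(3.77 − 12.5) = -6495 J.
W_net = 2436 − 6495 = -4059 J (the counter-clockwise enclosed area).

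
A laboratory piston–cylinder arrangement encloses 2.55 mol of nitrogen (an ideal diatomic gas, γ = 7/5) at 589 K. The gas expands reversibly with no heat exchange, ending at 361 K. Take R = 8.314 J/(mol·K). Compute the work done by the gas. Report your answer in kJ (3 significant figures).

Adiabatic ⇒ Q = 0, so W_by = −ΔU = nCᵥ(T₁ − T₂).
Cᵥ = 5R/2 = 20.79 J/(mol·K).
W = (2.55)(20.79)(589 − 361) = 12084 J.

W ≈ 12.1 kJ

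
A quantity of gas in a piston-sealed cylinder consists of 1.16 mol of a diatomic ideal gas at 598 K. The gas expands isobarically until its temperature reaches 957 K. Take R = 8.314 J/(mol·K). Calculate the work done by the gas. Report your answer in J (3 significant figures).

Isobaric: W = P ΔV = nR ΔT.
W = (1.16)(8.314)(957 − 598) = 3462 J.

W ≈ 3460 J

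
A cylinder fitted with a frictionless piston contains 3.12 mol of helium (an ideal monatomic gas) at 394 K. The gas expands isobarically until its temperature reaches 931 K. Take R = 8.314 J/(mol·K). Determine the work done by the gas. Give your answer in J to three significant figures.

W ≈ 13900 J

Isobaric: W = P ΔV = nR ΔT.
W = (3.12)(8.314)(931 − 394) = 13930 J.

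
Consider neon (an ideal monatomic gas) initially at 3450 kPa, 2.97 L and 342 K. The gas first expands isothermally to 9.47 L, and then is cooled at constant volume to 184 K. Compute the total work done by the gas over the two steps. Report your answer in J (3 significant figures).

W_total ≈ 11900 J

Step 1 (isothermal): W = P₁V₁ ln(V₂/V₁) = (10246) ln(9.47/2.97) = 11882 J.
Step 2 (isochoric): W = 0 (constant volume).
W_total = 11882 + 0 = 11882 J.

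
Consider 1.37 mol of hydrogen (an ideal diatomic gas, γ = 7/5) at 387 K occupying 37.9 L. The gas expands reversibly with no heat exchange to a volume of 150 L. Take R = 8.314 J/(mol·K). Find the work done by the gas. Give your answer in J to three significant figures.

W ≈ 4660 J

Adiabatic: TV^(γ−1) = const with γ = 7/5.
T₂ = T₁ (V₁/V₂)^(γ−1) = 387 × (37.9/150)^0.4 = 387 × 0.5768 = 223.2 K.
W_by = nCᵥ(T₁ − T₂) = (1.37)(20.79)(387 − 223.2) = 4664 J.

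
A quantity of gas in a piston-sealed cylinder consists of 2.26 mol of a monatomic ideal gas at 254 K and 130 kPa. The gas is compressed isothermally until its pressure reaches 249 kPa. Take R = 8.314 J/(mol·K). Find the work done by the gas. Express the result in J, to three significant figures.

Isothermal process: W = nRT ln(V₂/V₁) = nRT ln(P₁/P₂).
W = (2.26)(8.314)(254) × ln(130/249)
  = 4773 × ln(0.5221) = 4773 × -0.6499
W_by_gas = -3102 J.

W ≈ -3100 J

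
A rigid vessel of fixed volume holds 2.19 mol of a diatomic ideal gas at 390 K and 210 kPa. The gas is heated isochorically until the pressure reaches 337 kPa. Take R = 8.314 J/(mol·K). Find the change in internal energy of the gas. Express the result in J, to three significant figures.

ΔU ≈ 10700 J

Constant volume ⇒ W = 0, so Q = ΔU = nCᵥΔT with Cᵥ = 5R/2 = 20.79 J/(mol·K).
At constant V, T₂/T₁ = P₂/P₁ ⇒ ΔT = T₁(P₂/P₁ − 1) = 390·(337/210 − 1) = 235.9 K.
ΔU = (2.19)(20.79)(235.9) = 10736 J.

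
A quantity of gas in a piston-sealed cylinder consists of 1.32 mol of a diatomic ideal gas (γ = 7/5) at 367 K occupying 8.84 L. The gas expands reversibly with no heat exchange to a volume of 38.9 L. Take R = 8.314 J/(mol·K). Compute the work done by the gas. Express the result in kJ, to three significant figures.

Adiabatic: TV^(γ−1) = const with γ = 7/5.
T₂ = T₁ (V₁/V₂)^(γ−1) = 367 × (8.84/38.9)^0.4 = 367 × 0.5528 = 202.9 K.
W_by = nCᵥ(T₁ − T₂) = (1.32)(20.79)(367 − 202.9) = 4502 J.

W ≈ 4.50 kJ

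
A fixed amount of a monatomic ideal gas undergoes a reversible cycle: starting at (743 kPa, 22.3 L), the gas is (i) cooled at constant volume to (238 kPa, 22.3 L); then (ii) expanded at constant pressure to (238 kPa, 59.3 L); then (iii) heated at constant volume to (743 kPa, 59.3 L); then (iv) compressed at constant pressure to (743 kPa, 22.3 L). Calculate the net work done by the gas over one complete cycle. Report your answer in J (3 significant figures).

W_net ≈ -18700 J

Constant-volume legs do no work.
W(ii) = (238)(59.3 − 22.3) = 8806 J; W(iv) = (743)(22.3 − 59.3) = -27491 J.
W_net = 8806 − 27491 = -18685 J (the counter-clockwise enclosed area).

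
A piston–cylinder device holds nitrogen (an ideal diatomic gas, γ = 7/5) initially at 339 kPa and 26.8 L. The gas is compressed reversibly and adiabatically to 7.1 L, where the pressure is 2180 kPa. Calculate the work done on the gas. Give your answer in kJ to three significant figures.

W ≈ 16.0 kJ

Adiabatic: W = (P₁V₁ − P₂V₂)/(γ − 1) with γ = 7/5.
P₁V₁ = 9085 J, P₂V₂ = 15478 J.
W = (9085 − 15478) / 0.4 = -15982 J.
Work on gas = −W_by = 15982 J.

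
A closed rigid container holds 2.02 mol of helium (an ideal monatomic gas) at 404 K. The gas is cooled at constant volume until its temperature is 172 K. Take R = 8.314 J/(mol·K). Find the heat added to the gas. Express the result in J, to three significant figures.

Constant volume ⇒ W = 0, so Q = ΔU = nCᵥΔT with Cᵥ = 3R/2 = 12.47 J/(mol·K).
ΔU = (2.02)(12.47)(172 − 404) = -5844 J.

Q ≈ -5840 J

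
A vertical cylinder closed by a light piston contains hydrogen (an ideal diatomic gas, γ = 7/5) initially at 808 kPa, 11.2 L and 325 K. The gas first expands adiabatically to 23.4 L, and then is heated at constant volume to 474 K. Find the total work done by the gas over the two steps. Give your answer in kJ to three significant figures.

Step 1 (adiabatic): W = (P₁V₁ − P₂V₂)/(γ−1) = (9050 − 6740)/0.4 = 5775 J.
Step 2 (isochoric): W = 0 (constant volume).
W_total = 5775 + 0 = 5775 J.

W_total ≈ 5.78 kJ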